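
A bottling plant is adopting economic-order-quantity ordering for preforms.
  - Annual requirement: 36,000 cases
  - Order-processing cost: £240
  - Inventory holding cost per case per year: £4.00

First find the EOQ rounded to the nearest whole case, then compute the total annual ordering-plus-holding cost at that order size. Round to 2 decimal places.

2DS/H = 2·36,000·240/4 = 4,320,000.00
EOQ = √4,320,000.00 ≈ 2,078.46 → Q = 2,078 cases
Ordering: D/Q × S = 36,000/2,078 × £240 = £4,157.84
Holding:  Q/2 × H = 2,078/2 × £4 = £4,156.00
Total = £4,157.84 + £4,156.00 = £8,313.84

£8,313.84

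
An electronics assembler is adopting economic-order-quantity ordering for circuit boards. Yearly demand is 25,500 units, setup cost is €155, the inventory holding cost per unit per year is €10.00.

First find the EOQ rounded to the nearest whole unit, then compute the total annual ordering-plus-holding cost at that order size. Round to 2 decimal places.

€8,891.01

EOQ = √(2DS/H) = √(2 × 25,500 × 155 / 10)
    = √(790,500.00) ≈ 889.10 → Q = 889 units
Orders/yr = 25,500/889 = 28.684; ordering cost = 28.684 × €155 = €4,446.01
Average inventory = 889/2 = 444.5; holding cost = 444.5 × €10 = €4,445.00
Total = €4,446.01 + €4,445.00 = €8,891.01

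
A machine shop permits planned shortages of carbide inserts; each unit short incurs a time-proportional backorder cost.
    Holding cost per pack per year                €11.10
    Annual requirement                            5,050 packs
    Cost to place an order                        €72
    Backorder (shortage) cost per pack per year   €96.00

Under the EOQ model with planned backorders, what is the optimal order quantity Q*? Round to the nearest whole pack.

270 packs

Basic EOQ = √(2·5,050·72/11.1) = 255.956
Backorder adjustment √((H+b)/b) = √((11.1+96)/96) = 1.0562
Q* = 255.956 × 1.0562 ≈ 270.35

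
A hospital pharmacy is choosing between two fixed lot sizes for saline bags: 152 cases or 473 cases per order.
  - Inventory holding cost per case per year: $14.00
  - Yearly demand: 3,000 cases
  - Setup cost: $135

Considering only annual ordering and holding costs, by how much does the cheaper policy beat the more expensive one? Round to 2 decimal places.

TC(Q) = (D/Q)S + (Q/2)H
TC(152) = (3,000/152)×135 + (152/2)×14 = $3,728.47
TC(473) = (3,000/473)×135 + (473/2)×14 = $4,167.24
|ΔTC| = |$3,728.47 − $4,167.24| = $438.76

$438.76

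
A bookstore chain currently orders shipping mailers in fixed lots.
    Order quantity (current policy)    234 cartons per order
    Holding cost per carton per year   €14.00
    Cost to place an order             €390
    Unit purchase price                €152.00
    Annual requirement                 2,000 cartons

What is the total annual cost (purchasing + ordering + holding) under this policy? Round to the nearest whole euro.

Annual ordering cost = (D/Q)·S = (2,000/234) × 390 = €3,333.33
Annual holding cost  = (Q/2)·H = (234/2) × 14 = €1,638.00
Purchase cost = D·C = 2,000 × 152 = €304,000.00
Total = €3,333.33 + €1,638.00 + €304,000.00 = €308,971.33

€308,971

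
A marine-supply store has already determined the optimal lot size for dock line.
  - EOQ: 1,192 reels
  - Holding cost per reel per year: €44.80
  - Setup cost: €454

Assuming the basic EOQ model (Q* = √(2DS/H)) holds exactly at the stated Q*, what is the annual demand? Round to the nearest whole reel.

70,104 reels per year

From Q* = √(2DS/H) ⇒ Q*² = 2DS/H.
D = Q²H / (2S) = 1,192² × 44.8 / (2 × 454) = 70,104.30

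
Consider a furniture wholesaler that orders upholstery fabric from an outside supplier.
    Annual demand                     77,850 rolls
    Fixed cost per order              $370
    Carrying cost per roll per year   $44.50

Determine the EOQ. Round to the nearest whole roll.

Q* = √(2·D·S / H) = √(2·77,850·370 / 44.5) = √1,294,584.3 ≈ 1,137.80

1,138 rolls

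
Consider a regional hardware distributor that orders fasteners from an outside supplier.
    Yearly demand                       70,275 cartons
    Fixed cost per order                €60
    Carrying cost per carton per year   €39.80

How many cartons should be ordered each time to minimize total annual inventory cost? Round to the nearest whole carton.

460 cartons

EOQ = √(2DS/H) = √(2 × 70,275 × 60 / 39.8)
    = √(211,884.42) ≈ 460.31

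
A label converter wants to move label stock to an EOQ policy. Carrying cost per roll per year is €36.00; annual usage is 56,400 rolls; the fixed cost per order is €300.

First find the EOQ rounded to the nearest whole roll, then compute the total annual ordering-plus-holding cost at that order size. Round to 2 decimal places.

€34,903.30

2DS/H = 2·56,400·300/36 = 940,000.00
EOQ = √940,000.00 ≈ 969.54 → Q = 970 rolls
Orders/yr = 56,400/970 = 58.144; ordering cost = 58.144 × €300 = €17,443.30
Average inventory = 970/2 = 485; holding cost = 485 × €36 = €17,460.00
Total = €17,443.30 + €17,460.00 = €34,903.30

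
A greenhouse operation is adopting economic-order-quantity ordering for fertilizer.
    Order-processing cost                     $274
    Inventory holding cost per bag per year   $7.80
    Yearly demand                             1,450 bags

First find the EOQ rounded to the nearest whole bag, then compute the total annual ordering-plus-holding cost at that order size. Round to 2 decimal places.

2DS/H = 2·1,450·274/7.8 = 101,871.79
EOQ = √101,871.79 ≈ 319.17 → Q = 319 bags
Ordering: D/Q × S = 1,450/319 × $274 = $1,245.45
Holding:  Q/2 × H = 319/2 × $7.8 = $1,244.10
Total = $1,245.45 + $1,244.10 = $2,489.55

$2,489.55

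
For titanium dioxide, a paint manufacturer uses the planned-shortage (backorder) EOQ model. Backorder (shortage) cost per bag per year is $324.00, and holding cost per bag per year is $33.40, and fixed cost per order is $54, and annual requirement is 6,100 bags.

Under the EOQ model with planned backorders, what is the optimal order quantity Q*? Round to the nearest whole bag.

Basic EOQ = √(2·6,100·54/33.4) = 140.444
Backorder adjustment √((H+b)/b) = √((33.4+324)/324) = 1.0503
Q* = 140.444 × 1.0503 ≈ 147.51

148 bags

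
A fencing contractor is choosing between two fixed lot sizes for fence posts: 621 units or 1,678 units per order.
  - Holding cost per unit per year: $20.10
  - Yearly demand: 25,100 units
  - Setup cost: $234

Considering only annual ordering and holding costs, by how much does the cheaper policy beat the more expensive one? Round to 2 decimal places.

TC(Q) = (D/Q)S + (Q/2)H
TC(621) = (25,100/621)×234 + (621/2)×20.1 = $15,699.02
TC(1,678) = (25,100/1,678)×234 + (1,678/2)×20.1 = $20,364.14
|ΔTC| = |$15,699.02 − $20,364.14| = $4,665.12

$4,665.12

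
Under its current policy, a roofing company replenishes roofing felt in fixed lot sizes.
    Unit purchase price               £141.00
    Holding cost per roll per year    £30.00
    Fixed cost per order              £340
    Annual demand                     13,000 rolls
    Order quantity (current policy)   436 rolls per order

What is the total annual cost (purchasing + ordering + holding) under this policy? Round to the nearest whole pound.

Annual ordering cost = (D/Q)·S = (13,000/436) × 340 = £10,137.61
Annual holding cost  = (Q/2)·H = (436/2) × 30 = £6,540.00
Purchase cost = D·C = 13,000 × 141 = £1,833,000.00
Total = £10,137.61 + £6,540.00 + £1,833,000.00 = £1,849,677.61

£1,849,678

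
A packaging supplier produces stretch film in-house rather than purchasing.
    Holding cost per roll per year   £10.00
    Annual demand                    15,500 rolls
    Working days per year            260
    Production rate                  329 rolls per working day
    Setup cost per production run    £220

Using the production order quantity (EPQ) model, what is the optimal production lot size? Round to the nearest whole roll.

913 rolls

d = 15,500/260 = 59.6154 rolls/day;  effective holding cost H(1 − d/p) = 10·(1 − 59.6154/329) = 8.18798
Q* = √(2DS / H_eff) = √(2·15,500·220 / 8.18798) ≈ 912.65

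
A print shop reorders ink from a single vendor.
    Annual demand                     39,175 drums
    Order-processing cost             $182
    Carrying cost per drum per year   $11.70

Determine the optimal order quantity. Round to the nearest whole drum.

2DS/H = 2·39,175·182/11.7 = 1,218,777.78
EOQ = √1,218,777.78 ≈ 1,103.98

1,104 drums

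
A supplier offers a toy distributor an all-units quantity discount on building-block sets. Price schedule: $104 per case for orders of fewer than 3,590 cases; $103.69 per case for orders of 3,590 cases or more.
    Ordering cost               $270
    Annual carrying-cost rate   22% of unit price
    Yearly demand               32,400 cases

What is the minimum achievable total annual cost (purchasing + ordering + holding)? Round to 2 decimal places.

H₁ = 22%×$104 = $22.8800;  H₂ = 22%×$103.69 = $22.8118
EOQ₁ = √(2×32,400×270/22.8800) = 874.46  (< 3,590, feasible at tier 1)
EOQ₂ = √(2×32,400×270/22.8118) = 875.77  (< 3,590 → use Q = 3,590 at tier-2 price)
TC(tier 1 (EOQ₁), Q≈874.5) = $3,389,607.71
TC(tier 2, Q≈3,590.0) = $3,402,939.95
Minimum at tier 1 (EOQ₁): $3,389,607.71

$3,389,607.71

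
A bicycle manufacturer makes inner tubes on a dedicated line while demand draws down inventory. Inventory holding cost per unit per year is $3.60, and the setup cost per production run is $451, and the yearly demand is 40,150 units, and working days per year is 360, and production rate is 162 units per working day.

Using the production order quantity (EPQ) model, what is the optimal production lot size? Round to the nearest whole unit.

5,682 units

Daily demand d = 40,150/360 = 111.528; p = 162; 1 − d/p = 0.31156
EPQ = √(2DS / (H(1 − d/p)))
    = √(2 × 40,150 × 451 / (3.6 × 0.31156)) ≈ 5,682.33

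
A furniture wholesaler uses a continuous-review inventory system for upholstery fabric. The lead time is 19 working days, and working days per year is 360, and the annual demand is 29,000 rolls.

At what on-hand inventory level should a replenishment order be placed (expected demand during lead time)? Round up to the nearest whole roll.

Daily demand d = 29,000 / 360 = 80.556 rolls/day
Demand during lead time = 80.556 × 19 = 1,530.56
Reorder point = 1,530.56 → round up

1,531 rolls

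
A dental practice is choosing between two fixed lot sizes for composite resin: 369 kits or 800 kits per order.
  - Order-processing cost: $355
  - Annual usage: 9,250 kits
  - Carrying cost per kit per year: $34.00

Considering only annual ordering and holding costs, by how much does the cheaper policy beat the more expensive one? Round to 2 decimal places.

$2,532.64

TC(Q) = (D/Q)S + (Q/2)H
TC(369) = (9,250/369)×355 + (369/2)×34 = $15,172.05
TC(800) = (9,250/800)×355 + (800/2)×34 = $17,704.69
Cheaper: Q = 369.  Difference = $2,532.64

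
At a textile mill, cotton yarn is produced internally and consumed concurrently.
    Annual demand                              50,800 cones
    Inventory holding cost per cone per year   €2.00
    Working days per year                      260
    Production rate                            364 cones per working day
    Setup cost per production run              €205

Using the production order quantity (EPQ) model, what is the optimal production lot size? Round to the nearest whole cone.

d = 50,800/260 = 195.3846 cones/day;  effective holding cost H(1 − d/p) = 2·(1 − 195.3846/364) = 0.92646
Q* = √(2DS / H_eff) = √(2·50,800·205 / 0.92646) ≈ 4,741.45

4,741 cones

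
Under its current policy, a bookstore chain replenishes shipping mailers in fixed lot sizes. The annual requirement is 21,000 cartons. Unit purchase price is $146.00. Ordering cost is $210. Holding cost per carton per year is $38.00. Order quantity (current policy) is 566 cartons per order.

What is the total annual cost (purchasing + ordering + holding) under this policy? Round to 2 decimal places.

Orders/yr = 21,000/566 = 37.102; ordering cost = 37.102 × $210 = $7,791.52
Average inventory = 566/2 = 283; holding cost = 283 × $38 = $10,754.00
Purchase cost = D·C = 21,000 × 146 = $3,066,000.00
Total = $7,791.52 + $10,754.00 + $3,066,000.00 = $3,084,545.52

$3,084,545.52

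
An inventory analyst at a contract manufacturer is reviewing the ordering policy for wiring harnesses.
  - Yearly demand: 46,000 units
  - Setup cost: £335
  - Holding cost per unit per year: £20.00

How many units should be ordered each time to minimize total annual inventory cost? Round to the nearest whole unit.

1,241 units

Q* = √(2·D·S / H) = √(2·46,000·335 / 20) = √1,541,000.0 ≈ 1,241.37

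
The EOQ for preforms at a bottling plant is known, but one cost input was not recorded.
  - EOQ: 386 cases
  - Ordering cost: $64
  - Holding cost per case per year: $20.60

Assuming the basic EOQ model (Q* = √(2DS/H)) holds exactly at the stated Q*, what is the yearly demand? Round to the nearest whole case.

EOQ relation: Q² = 2DS/H, so rearrange for the unknown.
D = Q²H / (2S) = 386² × 20.6 / (2 × 64) = 23,979.04

23,979 cases per year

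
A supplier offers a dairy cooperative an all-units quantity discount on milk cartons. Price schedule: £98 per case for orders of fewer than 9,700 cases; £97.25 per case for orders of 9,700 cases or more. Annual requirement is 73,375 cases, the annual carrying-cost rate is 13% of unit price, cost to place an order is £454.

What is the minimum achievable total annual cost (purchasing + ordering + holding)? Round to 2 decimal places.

H₁ = 13%×£98 = £12.7400;  H₂ = 13%×£97.25 = £12.6425
EOQ₁ = √(2×73,375×454/12.7400) = 2,286.82  (< 9,700, feasible at tier 1)
EOQ₂ = √(2×73,375×454/12.6425) = 2,295.62  (< 9,700 → use Q = 9,700 at tier-2 price)
TC(tier 1 (EOQ₁), Q≈2,286.8) = £7,219,884.11
TC(tier 2, Q≈9,700.0) = £7,200,469.13
Minimum at tier 2: £7,200,469.13

£7,200,469.13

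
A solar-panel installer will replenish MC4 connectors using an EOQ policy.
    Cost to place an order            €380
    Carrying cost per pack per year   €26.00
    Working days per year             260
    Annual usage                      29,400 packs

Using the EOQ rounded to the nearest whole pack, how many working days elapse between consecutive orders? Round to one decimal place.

Optimal lot size Q* = (2 × 29,400 × €380 / €26)^½ ≈ 927.03 → Q = 927 packs
T = Q/D × 260 days = 927/29,400 × 260 = 8.198 days

8.2 days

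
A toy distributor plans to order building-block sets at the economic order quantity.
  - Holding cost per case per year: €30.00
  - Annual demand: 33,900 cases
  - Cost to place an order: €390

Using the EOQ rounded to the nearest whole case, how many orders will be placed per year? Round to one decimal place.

36.1 orders per year

Optimal lot size Q* = (2 × 33,900 × €390 / €30)^½ ≈ 938.83 → Q = 939
N = D/Q = 33,900/939 ≈ 36.102 orders/yr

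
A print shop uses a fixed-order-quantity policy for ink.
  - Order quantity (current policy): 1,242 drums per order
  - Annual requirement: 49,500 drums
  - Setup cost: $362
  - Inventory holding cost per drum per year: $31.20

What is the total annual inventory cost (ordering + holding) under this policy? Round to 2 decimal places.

Orders/yr = 49,500/1,242 = 39.855; ordering cost = 39.855 × $362 = $14,427.54
Average inventory = 1,242/2 = 621; holding cost = 621 × $31.2 = $19,375.20
Total = $14,427.54 + $19,375.20 = $33,802.74

$33,802.74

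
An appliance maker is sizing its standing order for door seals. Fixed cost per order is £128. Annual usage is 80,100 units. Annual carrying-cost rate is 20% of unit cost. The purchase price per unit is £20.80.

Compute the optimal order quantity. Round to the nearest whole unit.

H = i·C = 0.2 × £20.8 = £4.1600 per unit-year
Optimal lot size Q* = (2 × 80,100 × £128 / £4.16)^½ ≈ 2,220.19

2,220 units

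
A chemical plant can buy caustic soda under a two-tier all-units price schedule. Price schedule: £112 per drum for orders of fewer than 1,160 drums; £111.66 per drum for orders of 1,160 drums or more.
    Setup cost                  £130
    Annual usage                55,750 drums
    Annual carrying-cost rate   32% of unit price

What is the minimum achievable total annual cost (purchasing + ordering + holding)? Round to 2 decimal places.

H₁ = 32%×£112 = £35.8400;  H₂ = 32%×£111.66 = £35.7312
EOQ₁ = √(2×55,750×130/35.8400) = 635.95  (< 1,160, feasible at tier 1)
EOQ₂ = √(2×55,750×130/35.7312) = 636.92  (< 1,160 → use Q = 1,160 at tier-2 price)
TC(tier 1 (EOQ₁), Q≈636.0) = £6,266,792.56
TC(tier 2, Q≈1,160.0) = £6,252,016.94
Minimum at tier 2: £6,252,016.94

£6,252,016.94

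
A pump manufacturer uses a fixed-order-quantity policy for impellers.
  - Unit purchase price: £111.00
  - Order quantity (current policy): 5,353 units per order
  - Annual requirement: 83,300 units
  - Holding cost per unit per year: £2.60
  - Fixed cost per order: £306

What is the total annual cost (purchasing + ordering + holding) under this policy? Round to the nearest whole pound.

Annual ordering cost = (D/Q)·S = (83,300/5,353) × 306 = £4,761.78
Annual holding cost  = (Q/2)·H = (5,353/2) × 2.6 = £6,958.90
Purchase cost = D·C = 83,300 × 111 = £9,246,300.00
Total = £4,761.78 + £6,958.90 + £9,246,300.00 = £9,258,020.68

£9,258,021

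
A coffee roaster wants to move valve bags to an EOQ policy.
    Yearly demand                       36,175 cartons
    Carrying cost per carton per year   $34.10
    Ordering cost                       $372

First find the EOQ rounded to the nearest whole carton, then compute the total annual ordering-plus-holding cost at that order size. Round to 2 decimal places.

$30,294.79

Q* = √(2·D·S / H) = √(2·36,175·372 / 34.1) = √789,272.7 ≈ 888.41 → Q = 888 cartons
Annual ordering cost = (D/Q)·S = (36,175/888) × 372 = $15,154.39
Annual holding cost  = (Q/2)·H = (888/2) × 34.1 = $15,140.40
Total = $15,154.39 + $15,140.40 = $30,294.79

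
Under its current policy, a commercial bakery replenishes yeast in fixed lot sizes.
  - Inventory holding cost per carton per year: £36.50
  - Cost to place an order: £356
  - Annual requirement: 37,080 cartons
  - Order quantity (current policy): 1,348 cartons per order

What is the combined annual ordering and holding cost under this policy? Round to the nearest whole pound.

£34,394

Annual ordering cost = (D/Q)·S = (37,080/1,348) × 356 = £9,792.64
Annual holding cost  = (Q/2)·H = (1,348/2) × 36.5 = £24,601.00
Total = £9,792.64 + £24,601.00 = £34,393.64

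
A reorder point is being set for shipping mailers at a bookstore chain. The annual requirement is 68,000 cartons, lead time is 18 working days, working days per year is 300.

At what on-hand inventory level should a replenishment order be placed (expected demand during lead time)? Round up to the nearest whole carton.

4,080 cartons

Daily demand d = 68,000 / 300 = 226.667 cartons/day
Demand during lead time = 226.667 × 18 = 4,080.00
Reorder point = 4,080.00 → round up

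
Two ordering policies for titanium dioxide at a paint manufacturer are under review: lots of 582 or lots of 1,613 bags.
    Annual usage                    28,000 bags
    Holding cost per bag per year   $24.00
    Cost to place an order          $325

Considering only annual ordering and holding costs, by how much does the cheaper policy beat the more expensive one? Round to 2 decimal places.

TC(Q) = (D/Q)S + (Q/2)H
TC(582) = (28,000/582)×325 + (582/2)×24 = $22,619.74
TC(1,613) = (28,000/1,613)×325 + (1,613/2)×24 = $24,997.66
Lots of 582 are cheaper by $2,377.92.

$2,377.92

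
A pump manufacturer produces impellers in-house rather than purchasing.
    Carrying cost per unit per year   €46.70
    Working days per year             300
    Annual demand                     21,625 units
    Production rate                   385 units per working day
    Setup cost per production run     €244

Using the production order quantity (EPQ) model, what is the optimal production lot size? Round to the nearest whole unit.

527 units

d = 21,625/300 = 72.0833 units/day;  effective holding cost H(1 − d/p) = 46.7·(1 − 72.0833/385) = 37.95639
Q* = √(2DS / H_eff) = √(2·21,625·244 / 37.95639) ≈ 527.29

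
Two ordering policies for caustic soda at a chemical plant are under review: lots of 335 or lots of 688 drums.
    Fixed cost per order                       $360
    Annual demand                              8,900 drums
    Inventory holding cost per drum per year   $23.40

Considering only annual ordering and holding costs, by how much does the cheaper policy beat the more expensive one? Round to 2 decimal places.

$777.10

For each Q, cost = (D/Q)·S + (Q/2)·H.
TC(335) = (8,900/335)×360 + (335/2)×23.4 = $13,483.68
TC(688) = (8,900/688)×360 + (688/2)×23.4 = $12,706.58
|ΔTC| = |$13,483.68 − $12,706.58| = $777.10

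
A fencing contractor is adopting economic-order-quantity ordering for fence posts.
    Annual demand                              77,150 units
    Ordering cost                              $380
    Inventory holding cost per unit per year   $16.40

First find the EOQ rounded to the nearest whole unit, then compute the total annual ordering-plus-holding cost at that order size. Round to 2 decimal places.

$31,009.64

EOQ = √(2DS/H) = √(2 × 77,150 × 380 / 16.4)
    = √(3,575,243.90) ≈ 1,890.83 → Q = 1,891 units
Ordering: D/Q × S = 77,150/1,891 × $380 = $15,503.44
Holding:  Q/2 × H = 1,891/2 × $16.4 = $15,506.20
Total = $15,503.44 + $15,506.20 = $31,009.64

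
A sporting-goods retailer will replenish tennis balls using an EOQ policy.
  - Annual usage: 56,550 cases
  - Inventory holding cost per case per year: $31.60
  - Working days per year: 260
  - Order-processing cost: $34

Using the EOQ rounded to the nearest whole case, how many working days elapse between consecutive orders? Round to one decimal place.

Q* = √(2·D·S / H) = √(2·56,550·34 / 31.6) = √121,689.9 ≈ 348.84 → Q = 349 cases
T = Q/D × 260 days = 349/56,550 × 260 = 1.605 days

1.6 days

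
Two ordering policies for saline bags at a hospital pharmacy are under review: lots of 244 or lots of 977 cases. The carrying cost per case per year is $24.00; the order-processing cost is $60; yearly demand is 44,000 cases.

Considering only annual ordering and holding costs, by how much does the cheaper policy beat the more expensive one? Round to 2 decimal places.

$678.48

Annual cost at Q: ordering D·S/Q plus holding Q·H/2.
TC(244) = (44,000/244)×60 + (244/2)×24 = $13,747.67
TC(977) = (44,000/977)×60 + (977/2)×24 = $14,426.15
Cheaper: Q = 244.  Difference = $678.48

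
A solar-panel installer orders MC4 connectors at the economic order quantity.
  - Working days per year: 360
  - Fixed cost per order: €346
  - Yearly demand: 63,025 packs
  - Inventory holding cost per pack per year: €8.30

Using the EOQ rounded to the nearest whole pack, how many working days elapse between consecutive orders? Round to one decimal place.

13.1 days

EOQ = √(2DS/H) = √(2 × 63,025 × 346 / 8.3)
    = √(5,254,614.46) ≈ 2,292.29 → Q = 2,292 packs
Days between orders = 360 / (D/Q) = 360 / 27.498 ≈ 13.092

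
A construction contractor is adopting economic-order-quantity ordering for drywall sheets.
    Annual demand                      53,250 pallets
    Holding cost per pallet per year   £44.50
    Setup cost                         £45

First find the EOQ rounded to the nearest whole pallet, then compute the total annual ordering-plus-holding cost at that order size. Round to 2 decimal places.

EOQ = √(2DS/H) = √(2 × 53,250 × 45 / 44.5)
    = √(107,696.63) ≈ 328.17 → Q = 328 pallets
Orders/yr = 53,250/328 = 162.348; ordering cost = 162.348 × £45 = £7,305.64
Average inventory = 328/2 = 164; holding cost = 164 × £44.5 = £7,298.00
Total = £7,305.64 + £7,298.00 = £14,603.64

£14,603.64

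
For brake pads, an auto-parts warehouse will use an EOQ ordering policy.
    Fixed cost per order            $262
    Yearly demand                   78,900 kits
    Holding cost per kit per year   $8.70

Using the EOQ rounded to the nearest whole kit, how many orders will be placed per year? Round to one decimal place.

36.2 orders per year

Optimal lot size Q* = (2 × 78,900 × $262 / $8.7)^½ ≈ 2,179.94 → Q = 2,180
Orders per year = D/Q = 78,900 / 2,180 = 36.193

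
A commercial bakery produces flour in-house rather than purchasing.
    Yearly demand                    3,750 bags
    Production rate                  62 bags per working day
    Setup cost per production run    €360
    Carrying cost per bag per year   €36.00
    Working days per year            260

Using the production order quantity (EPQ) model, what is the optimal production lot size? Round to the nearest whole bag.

d = 3,750/260 = 14.4231 bags/day;  effective holding cost H(1 − d/p) = 36·(1 − 14.4231/62) = 27.62531
Q* = √(2DS / H_eff) = √(2·3,750·360 / 27.62531) ≈ 312.63

313 bags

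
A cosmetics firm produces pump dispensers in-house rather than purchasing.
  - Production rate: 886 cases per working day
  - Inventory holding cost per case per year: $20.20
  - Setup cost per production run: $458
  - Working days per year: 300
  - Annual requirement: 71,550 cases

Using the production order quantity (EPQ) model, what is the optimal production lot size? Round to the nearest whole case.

Daily demand d = 71,550/300 = 238.500; p = 886; 1 − d/p = 0.73081
EPQ = √(2DS / (H(1 − d/p)))
    = √(2 × 71,550 × 458 / (20.2 × 0.73081)) ≈ 2,107.05

2,107 cases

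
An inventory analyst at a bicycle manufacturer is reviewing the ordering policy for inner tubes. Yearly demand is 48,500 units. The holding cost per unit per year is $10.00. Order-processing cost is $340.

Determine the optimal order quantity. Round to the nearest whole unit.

2DS/H = 2·48,500·340/10 = 3,298,000.00
EOQ = √3,298,000.00 ≈ 1,816.04

1,816 units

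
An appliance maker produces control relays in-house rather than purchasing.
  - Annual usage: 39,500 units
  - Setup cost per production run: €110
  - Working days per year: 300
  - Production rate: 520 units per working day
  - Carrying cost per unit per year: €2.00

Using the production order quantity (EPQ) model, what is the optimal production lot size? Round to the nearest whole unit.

2,412 units

Daily demand d = 39,500/300 = 131.667; p = 520; 1 − d/p = 0.74679
EPQ = √(2DS / (H(1 − d/p)))
    = √(2 × 39,500 × 110 / (2 × 0.74679)) ≈ 2,412.09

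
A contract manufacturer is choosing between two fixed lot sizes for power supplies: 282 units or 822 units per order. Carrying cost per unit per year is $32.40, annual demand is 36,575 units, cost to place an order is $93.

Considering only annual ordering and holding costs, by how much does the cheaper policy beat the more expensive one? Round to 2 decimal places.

$824.08

Annual cost at Q: ordering D·S/Q plus holding Q·H/2.
TC(282) = (36,575/282)×93 + (282/2)×32.4 = $16,630.37
TC(822) = (36,575/822)×93 + (822/2)×32.4 = $17,454.45
Cheaper: Q = 282.  Difference = $824.08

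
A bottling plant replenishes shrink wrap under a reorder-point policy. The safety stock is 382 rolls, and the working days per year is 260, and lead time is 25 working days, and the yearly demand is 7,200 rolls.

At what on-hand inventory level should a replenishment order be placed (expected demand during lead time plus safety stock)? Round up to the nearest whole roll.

1,075 rolls

Daily demand d = 7,200 / 260 = 27.692 rolls/day
Demand during lead time = 27.692 × 25 = 692.31
Reorder point = 692.31 + 382 = 1,074.31 → round up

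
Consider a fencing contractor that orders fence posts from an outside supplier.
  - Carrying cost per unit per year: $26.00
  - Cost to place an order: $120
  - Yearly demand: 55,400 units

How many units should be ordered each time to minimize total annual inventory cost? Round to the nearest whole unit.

Optimal lot size Q* = (2 × 55,400 × $120 / $26)^½ ≈ 715.11

715 units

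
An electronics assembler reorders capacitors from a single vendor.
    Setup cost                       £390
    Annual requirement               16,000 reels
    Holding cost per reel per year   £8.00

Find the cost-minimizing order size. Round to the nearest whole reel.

1,249 reels

Q* = √(2·D·S / H) = √(2·16,000·390 / 8) = √1,560,000.0 ≈ 1,249.00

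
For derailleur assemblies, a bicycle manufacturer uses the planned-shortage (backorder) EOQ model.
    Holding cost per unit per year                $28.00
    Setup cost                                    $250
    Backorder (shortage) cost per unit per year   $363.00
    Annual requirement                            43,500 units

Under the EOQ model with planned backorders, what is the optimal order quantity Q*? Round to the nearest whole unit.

915 units

Basic EOQ = √(2·43,500·250/28) = 881.354
Backorder adjustment √((H+b)/b) = √((28+363)/363) = 1.0379
Q* = 881.354 × 1.0379 ≈ 914.71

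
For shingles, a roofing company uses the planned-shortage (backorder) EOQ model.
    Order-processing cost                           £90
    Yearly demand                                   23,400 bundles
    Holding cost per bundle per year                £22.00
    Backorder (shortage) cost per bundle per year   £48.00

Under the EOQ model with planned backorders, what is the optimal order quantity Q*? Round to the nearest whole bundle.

528 bundles

Basic EOQ = √(2·23,400·90/22) = 437.555
Backorder adjustment √((H+b)/b) = √((22+48)/48) = 1.2076
Q* = 437.555 × 1.2076 ≈ 528.40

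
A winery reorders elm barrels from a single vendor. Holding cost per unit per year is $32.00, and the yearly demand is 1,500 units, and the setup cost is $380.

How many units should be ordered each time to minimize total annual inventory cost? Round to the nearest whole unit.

189 units

Optimal lot size Q* = (2 × 1,500 × $380 / $32)^½ ≈ 188.75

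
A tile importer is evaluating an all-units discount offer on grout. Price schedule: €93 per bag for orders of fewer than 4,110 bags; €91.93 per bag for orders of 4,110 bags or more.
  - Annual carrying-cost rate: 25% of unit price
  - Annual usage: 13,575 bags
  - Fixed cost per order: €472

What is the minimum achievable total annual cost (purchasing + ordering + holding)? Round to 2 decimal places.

H₁ = 25%×€93 = €23.2500;  H₂ = 25%×€91.93 = €22.9825
EOQ₁ = √(2×13,575×472/23.2500) = 742.41  (< 4,110, feasible at tier 1)
EOQ₂ = √(2×13,575×472/22.9825) = 746.72  (< 4,110 → use Q = 4,110 at tier-2 price)
TC(tier 1 (EOQ₁), Q≈742.4) = €1,279,736.06
TC(tier 2, Q≈4,110.0) = €1,296,737.77
Minimum at tier 1 (EOQ₁): €1,279,736.06

€1,279,736.06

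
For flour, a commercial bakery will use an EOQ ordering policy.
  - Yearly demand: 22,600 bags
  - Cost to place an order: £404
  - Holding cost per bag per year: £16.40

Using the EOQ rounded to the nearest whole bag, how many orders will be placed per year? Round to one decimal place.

21.4 orders per year

2DS/H = 2·22,600·404/16.4 = 1,113,463.41
EOQ = √1,113,463.41 ≈ 1,055.21 → Q = 1,055
N = D/Q = 22,600/1,055 ≈ 21.422 orders/yr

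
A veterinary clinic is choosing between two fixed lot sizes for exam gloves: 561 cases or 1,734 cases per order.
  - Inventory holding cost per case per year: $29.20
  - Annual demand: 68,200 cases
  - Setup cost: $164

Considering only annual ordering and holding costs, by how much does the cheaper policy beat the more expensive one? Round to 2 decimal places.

$3,638.83

TC(Q) = (D/Q)S + (Q/2)H
TC(561) = (68,200/561)×164 + (561/2)×29.2 = $28,127.85
TC(1,734) = (68,200/1,734)×164 + (1,734/2)×29.2 = $31,766.69
Lots of 561 are cheaper by $3,638.83.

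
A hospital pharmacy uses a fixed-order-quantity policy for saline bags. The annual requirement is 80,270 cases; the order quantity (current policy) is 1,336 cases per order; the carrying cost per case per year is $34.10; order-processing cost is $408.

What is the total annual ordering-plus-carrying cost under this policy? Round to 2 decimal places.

$47,292.39

Ordering: D/Q × S = 80,270/1,336 × $408 = $24,513.59
Holding:  Q/2 × H = 1,336/2 × $34.1 = $22,778.80
Total = $24,513.59 + $22,778.80 = $47,292.39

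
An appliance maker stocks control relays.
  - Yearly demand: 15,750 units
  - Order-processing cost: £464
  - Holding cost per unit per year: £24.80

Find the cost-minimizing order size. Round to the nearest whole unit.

768 units

2DS/H = 2·15,750·464/24.8 = 589,354.84
EOQ = √589,354.84 ≈ 767.69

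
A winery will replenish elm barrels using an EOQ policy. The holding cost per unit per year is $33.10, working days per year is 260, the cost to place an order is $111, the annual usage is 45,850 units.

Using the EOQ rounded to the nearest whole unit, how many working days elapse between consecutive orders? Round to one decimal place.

3.1 days

Q* = √(2·D·S / H) = √(2·45,850·111 / 33.1) = √307,513.6 ≈ 554.54 → Q = 555 units
T = Q/D × 260 days = 555/45,850 × 260 = 3.147 days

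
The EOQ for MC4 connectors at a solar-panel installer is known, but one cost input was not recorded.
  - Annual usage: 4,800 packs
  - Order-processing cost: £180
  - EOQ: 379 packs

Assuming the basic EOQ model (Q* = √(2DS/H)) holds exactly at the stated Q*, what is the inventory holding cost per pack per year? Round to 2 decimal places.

EOQ relation: Q² = 2DS/H, so rearrange for the unknown.
H = 2DS / Q² = 2 × 4,800 × 180 / 379² = 12.0300

£12.03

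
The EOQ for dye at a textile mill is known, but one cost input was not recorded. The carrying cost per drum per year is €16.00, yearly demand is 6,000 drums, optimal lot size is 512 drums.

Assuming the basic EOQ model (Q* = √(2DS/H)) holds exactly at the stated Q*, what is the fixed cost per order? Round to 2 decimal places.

EOQ relation: Q² = 2DS/H, so rearrange for the unknown.
S = Q²H / (2D) = 512² × 16 / (2 × 6,000) = 349.5253

€349.53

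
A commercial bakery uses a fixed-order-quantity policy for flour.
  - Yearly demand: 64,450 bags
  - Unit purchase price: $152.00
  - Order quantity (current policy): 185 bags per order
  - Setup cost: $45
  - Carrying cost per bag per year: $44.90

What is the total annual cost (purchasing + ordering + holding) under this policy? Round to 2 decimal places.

$9,816,230.28

Ordering: D/Q × S = 64,450/185 × $45 = $15,677.03
Holding:  Q/2 × H = 185/2 × $44.9 = $4,153.25
Purchase cost = D·C = 64,450 × 152 = $9,796,400.00
Total = $15,677.03 + $4,153.25 + $9,796,400.00 = $9,816,230.28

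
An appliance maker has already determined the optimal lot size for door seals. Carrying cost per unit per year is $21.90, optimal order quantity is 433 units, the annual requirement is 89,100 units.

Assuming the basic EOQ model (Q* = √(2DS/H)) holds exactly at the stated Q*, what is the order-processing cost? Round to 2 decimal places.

$23.04

Since Q* = (2DS/H)^½, squaring gives Q*²·H = 2DS.
S = Q²H / (2D) = 433² × 21.9 / (2 × 89,100) = 23.0416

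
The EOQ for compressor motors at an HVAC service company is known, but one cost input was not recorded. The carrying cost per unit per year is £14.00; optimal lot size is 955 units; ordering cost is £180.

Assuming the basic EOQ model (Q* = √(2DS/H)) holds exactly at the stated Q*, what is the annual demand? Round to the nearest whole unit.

EOQ relation: Q² = 2DS/H, so rearrange for the unknown.
D = Q²H / (2S) = 955² × 14 / (2 × 180) = 35,467.64

35,468 units per year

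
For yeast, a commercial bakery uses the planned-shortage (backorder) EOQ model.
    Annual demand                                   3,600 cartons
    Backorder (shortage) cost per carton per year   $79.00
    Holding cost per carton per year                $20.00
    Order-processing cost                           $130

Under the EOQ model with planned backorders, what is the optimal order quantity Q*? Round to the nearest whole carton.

Basic EOQ = √(2·3,600·130/20) = 216.333
Backorder adjustment √((H+b)/b) = √((20+79)/79) = 1.1194
Q* = 216.333 × 1.1194 ≈ 242.17

242 cartons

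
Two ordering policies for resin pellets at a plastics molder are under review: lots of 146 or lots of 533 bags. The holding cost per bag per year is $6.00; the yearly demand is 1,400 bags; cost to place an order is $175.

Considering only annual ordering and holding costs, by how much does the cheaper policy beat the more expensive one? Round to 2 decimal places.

For each Q, cost = (D/Q)·S + (Q/2)·H.
TC(146) = (1,400/146)×175 + (146/2)×6 = $2,116.08
TC(533) = (1,400/533)×175 + (533/2)×6 = $2,058.66
Cheaper: Q = 533.  Difference = $57.42

$57.42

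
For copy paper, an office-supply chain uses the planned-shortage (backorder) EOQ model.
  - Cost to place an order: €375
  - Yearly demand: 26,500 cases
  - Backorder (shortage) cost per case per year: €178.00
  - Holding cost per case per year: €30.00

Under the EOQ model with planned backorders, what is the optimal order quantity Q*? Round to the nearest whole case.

880 cases

Q* = √(2DS/H) · √((H + b)/b)
   = √(2 × 26,500 × 375 / 30) · √((30 + 178) / 178)
   = 813.941 × 1.0810 ≈ 879.86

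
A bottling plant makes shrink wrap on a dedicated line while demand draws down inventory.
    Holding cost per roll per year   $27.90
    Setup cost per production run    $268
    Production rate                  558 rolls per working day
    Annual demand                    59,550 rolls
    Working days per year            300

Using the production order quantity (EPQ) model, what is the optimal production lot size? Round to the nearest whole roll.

1,333 rolls

d = 59,550/300 = 198.5000 rolls/day;  effective holding cost H(1 − d/p) = 27.9·(1 − 198.5000/558) = 17.97500
Q* = √(2DS / H_eff) = √(2·59,550·268 / 17.97500) ≈ 1,332.57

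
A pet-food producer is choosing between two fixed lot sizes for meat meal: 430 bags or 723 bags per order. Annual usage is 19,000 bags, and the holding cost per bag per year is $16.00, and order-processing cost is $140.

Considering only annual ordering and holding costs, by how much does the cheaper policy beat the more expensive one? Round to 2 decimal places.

For each Q, cost = (D/Q)·S + (Q/2)·H.
TC(430) = (19,000/430)×140 + (430/2)×16 = $9,626.05
TC(723) = (19,000/723)×140 + (723/2)×16 = $9,463.11
Lots of 723 are cheaper by $162.93.

$162.93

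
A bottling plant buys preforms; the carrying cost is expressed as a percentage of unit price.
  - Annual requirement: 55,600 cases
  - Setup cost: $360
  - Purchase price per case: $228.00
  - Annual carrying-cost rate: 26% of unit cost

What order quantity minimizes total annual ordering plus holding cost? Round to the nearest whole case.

822 cases

H = i·C = 0.26 × $228 = $59.2800 per case-year
EOQ = √(2DS/H) = √(2 × 55,600 × 360 / 59.28)
    = √(675,303.64) ≈ 821.77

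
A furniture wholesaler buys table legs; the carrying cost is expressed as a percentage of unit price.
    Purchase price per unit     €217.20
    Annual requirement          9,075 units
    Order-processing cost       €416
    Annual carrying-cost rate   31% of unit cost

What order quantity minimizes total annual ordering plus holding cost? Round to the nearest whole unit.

Carrying cost H = €217.2 × 31% = €67.3320/unit/yr
2DS/H = 2·9,075·416/67.332 = 112,136.87
EOQ = √112,136.87 ≈ 334.87

335 units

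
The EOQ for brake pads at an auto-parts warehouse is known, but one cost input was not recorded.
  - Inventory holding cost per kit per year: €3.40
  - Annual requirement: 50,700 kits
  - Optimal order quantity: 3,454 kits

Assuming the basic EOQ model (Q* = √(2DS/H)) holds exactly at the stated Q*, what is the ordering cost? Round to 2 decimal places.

€400.02

Since Q* = (2DS/H)^½, squaring gives Q*²·H = 2DS.
S = Q²H / (2D) = 3,454² × 3.4 / (2 × 50,700) = 400.0236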